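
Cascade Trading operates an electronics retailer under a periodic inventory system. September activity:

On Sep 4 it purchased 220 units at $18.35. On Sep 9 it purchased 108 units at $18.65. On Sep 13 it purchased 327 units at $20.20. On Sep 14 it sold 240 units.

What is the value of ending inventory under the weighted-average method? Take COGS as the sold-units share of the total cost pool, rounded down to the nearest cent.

Sep 14, sell 240: 240/655 × $12,656.60 → $4,637.53
Ending inventory (cost pool remaining) = $8,019.07

Ending inventory = $8,019.07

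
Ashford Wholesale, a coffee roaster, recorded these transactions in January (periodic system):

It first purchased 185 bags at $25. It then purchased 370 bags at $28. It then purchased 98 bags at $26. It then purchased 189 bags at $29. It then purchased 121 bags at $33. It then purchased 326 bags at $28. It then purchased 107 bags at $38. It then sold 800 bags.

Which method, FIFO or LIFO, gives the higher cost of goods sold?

LIFO

FIFO COGS: 185 @ $25 + 370 @ $28 + 98 @ $26 + 147 @ $29 = $21,796
LIFO COGS: 107 @ $38 + 326 @ $28 + 121 @ $33 + 189 @ $29 + 57 @ $26 = $24,150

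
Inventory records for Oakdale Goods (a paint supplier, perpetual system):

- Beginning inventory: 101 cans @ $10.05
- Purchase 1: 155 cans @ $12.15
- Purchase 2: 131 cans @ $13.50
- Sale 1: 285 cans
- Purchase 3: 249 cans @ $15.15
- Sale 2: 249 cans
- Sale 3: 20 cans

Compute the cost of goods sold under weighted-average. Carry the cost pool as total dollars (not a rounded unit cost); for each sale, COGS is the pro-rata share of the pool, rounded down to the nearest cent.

After Beginning: 101 on hand, pool $1,015.05 (≈ $10.0500 each)
After Purchase 1: 256 on hand, pool $2,898.30 (≈ $11.3215 each)
After Purchase 2: 387 on hand, pool $4,666.80 (≈ $12.0589 each)
Sale 1, sell 285: 285/387 × $4,666.80 → $3,436.79
After Purchase 3: 351 on hand, pool $5,002.36 (≈ $14.2517 each)
Sale 2, sell 249: 249/351 × $5,002.36 → $3,548.68
Sale 3, sell 20: 20/102 × $1,453.68 → $285.03
Total COGS = $3,436.79 + $3,548.68 + $285.03 = $7,270.50
Ending inventory (cost pool remaining) = $1,168.65
Check: goods available $8,439.15 = COGS $7,270.50 + ending $1,168.65

COGS = $7,270.50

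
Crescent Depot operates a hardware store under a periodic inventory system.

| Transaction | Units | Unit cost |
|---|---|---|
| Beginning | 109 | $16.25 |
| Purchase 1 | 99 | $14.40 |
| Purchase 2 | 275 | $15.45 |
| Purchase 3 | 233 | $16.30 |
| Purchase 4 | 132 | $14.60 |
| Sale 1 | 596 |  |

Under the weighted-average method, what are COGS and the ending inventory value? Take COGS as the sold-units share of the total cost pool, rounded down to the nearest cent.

COGS = $9,256.76; ending inventory = $3,913.94

Sale 1, sell 596: 596/848 × $13,170.70 → $9,256.76
Ending inventory (cost pool remaining) = $3,913.94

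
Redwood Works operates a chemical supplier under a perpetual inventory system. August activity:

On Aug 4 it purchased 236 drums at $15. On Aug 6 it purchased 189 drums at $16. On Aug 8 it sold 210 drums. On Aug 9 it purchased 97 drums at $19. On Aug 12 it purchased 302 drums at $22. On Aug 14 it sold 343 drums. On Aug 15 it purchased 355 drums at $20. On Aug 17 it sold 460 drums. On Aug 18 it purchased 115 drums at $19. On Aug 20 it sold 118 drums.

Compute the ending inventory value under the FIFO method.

Ending inventory = $3,145

Aug 8, 210 sold [FIFO — oldest first]: 210 @ $15 = $3,150
Aug 14, 343 sold [FIFO — oldest first]: 26 @ $15 + 189 @ $16 + 97 @ $19 + 31 @ $22 = $5,939
Aug 17, 460 sold [FIFO — oldest first]: 271 @ $22 + 189 @ $20 = $9,742
Aug 20, 118 sold [FIFO — oldest first]: 118 @ $20 = $2,360
Total COGS = $3,150 + $5,939 + $9,742 + $2,360 = $21,191
Ending inventory: 48 @ $20 + 115 @ $19 = $3,145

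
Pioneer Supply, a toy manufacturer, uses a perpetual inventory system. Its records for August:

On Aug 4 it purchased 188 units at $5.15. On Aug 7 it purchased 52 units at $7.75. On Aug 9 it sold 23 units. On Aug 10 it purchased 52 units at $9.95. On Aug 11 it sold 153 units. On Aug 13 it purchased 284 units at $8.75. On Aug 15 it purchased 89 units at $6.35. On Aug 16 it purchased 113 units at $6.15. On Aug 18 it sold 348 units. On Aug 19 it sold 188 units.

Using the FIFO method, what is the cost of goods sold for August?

COGS = $5,227.80

Aug 9, 23 sold [FIFO — oldest first]: 23 @ $5.15 = $118.45
Aug 11, 153 sold [FIFO — oldest first]: 153 @ $5.15 = $787.95
Aug 18, 348 sold [FIFO — oldest first]: 12 @ $5.15 + 52 @ $7.75 + 52 @ $9.95 + 232 @ $8.75 = $3,012.20
Aug 19, 188 sold [FIFO — oldest first]: 52 @ $8.75 + 89 @ $6.35 + 47 @ $6.15 = $1,309.20
Total COGS = $118.45 + $787.95 + $3,012.20 + $1,309.20 = $5,227.80
Ending inventory: 66 @ $6.15 = $405.90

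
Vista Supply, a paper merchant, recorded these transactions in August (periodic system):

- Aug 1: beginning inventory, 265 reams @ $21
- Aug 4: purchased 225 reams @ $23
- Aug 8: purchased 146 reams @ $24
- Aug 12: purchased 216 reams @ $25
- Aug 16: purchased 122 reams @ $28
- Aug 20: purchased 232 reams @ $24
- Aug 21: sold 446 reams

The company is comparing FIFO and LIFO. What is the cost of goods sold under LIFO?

FIFO COGS: 265 @ $21 + 181 @ $23 = $9,728
LIFO COGS: 232 @ $24 + 122 @ $28 + 92 @ $25 = $11,284

COGS = $11,284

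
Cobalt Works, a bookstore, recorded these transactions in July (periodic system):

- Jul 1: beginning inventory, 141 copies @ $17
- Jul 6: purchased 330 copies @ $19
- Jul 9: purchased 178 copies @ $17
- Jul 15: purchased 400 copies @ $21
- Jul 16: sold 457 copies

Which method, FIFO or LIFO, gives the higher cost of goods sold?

LIFO

FIFO COGS: 141 @ $17 + 316 @ $19 = $8,401
LIFO COGS: 400 @ $21 + 57 @ $17 = $9,369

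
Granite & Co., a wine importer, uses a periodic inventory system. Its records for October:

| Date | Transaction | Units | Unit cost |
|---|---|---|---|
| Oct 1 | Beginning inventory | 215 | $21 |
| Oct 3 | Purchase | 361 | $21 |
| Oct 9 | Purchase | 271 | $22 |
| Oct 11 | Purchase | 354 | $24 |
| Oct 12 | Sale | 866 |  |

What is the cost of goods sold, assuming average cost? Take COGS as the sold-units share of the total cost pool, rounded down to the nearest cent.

COGS = $19,147.18

Oct 12, sell 866: 866/1201 × $26,554.00 → $19,147.18
Ending inventory (cost pool remaining) = $7,406.82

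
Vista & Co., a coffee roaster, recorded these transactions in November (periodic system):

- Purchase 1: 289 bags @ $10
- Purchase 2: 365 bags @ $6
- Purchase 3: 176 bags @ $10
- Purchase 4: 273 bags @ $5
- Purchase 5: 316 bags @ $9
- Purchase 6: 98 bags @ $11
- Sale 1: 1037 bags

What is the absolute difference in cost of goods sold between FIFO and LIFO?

FIFO COGS: 289 @ $10 + 365 @ $6 + 176 @ $10 + 207 @ $5 = $7,875
LIFO COGS: 98 @ $11 + 316 @ $9 + 273 @ $5 + 176 @ $10 + 174 @ $6 = $8,091
Difference = |$7,875 − $8,091| = $216

$216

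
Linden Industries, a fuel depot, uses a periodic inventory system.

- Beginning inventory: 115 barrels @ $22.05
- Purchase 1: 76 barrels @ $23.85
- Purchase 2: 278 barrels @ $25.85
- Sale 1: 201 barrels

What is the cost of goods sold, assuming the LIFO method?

Sale 1 (201) [LIFO — newest first]: 201 @ $25.85 = $5,195.85
Ending inventory: 115 @ $22.05 + 76 @ $23.85 + 77 @ $25.85 = $6,338.80

COGS = $5,195.85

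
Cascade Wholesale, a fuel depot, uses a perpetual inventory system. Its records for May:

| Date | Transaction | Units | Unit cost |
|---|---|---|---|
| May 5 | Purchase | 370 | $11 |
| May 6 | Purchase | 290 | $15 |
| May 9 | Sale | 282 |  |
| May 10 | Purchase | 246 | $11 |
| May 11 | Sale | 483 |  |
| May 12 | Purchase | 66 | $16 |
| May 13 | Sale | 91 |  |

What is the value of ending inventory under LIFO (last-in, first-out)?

Ending inventory = $1,276

May 9, 282 sold [LIFO — newest first]: 282 @ $15 = $4,230
May 11, 483 sold [LIFO — newest first]: 246 @ $11 + 8 @ $15 + 229 @ $11 = $5,345
May 13, 91 sold [LIFO — newest first]: 66 @ $16 + 25 @ $11 = $1,331
Total COGS = $4,230 + $5,345 + $1,331 = $10,906
Ending inventory: 116 @ $11 = $1,276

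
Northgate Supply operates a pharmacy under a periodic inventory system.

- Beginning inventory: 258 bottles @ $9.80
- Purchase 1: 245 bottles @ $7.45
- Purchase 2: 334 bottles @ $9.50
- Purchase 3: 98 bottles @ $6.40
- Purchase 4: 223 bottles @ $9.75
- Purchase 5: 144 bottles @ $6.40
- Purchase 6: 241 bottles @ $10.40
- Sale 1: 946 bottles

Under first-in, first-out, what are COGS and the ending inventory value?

COGS = $8,261.10; ending inventory = $5,495.00

Sale 1 (946) [FIFO — oldest first]: 258 @ $9.80 + 245 @ $7.45 + 334 @ $9.50 + 98 @ $6.40 + 11 @ $9.75 = $8,261.10
Ending inventory: 212 @ $9.75 + 144 @ $6.40 + 241 @ $10.40 = $5,495.00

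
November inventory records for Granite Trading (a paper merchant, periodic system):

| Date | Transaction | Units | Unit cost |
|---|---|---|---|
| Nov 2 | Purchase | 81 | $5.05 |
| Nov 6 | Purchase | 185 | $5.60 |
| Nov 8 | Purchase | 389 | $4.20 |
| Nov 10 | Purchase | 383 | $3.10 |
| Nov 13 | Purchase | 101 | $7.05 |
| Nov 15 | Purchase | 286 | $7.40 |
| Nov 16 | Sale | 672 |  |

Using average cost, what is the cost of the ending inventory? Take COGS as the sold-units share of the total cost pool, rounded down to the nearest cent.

Ending inventory = $3,748.94

Nov 16, sell 672: 672/1425 × $7,094.60 → $3,345.66
Ending inventory (cost pool remaining) = $3,748.94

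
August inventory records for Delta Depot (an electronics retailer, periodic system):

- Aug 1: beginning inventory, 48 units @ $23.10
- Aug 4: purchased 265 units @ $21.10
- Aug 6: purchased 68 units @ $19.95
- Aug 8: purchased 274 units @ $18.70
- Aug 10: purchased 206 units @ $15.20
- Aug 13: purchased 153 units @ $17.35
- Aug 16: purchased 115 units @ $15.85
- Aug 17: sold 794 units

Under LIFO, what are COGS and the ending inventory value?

Aug 17, 794 sold [LIFO — newest first]: 115 @ $15.85 + 153 @ $17.35 + 206 @ $15.20 + 274 @ $18.70 + 46 @ $19.95 = $13,650.00
Ending inventory: 48 @ $23.10 + 265 @ $21.10 + 22 @ $19.95 = $7,139.20

COGS = $13,650.00; ending inventory = $7,139.20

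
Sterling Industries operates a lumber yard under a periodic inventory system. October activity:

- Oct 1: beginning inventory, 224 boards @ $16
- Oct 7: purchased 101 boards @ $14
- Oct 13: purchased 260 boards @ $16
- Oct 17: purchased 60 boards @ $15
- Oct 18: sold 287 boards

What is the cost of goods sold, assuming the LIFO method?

COGS = $4,532

Oct 18, 287 sold [LIFO — newest first]: 60 @ $15 + 227 @ $16 = $4,532
Ending inventory: 224 @ $16 + 101 @ $14 + 33 @ $16 = $5,526
Check: goods available $10,058 = COGS $4,532 + ending $5,526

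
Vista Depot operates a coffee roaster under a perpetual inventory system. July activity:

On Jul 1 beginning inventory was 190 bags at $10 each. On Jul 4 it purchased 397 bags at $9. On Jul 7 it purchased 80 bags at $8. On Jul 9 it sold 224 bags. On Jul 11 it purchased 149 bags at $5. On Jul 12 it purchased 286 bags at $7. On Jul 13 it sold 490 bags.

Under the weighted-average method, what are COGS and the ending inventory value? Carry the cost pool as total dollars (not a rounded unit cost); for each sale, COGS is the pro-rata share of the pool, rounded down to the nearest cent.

COGS = $5,851.86; ending inventory = $3,008.14

After Jul 1: 190 on hand, pool $1,900.00 (≈ $10.0000 each)
After Jul 4: 587 on hand, pool $5,473.00 (≈ $9.3237 each)
After Jul 7: 667 on hand, pool $6,113.00 (≈ $9.1649 each)
Jul 9, sell 224: 224/667 × $6,113.00 → $2,052.94
After Jul 11: 592 on hand, pool $4,805.06 (≈ $8.1167 each)
After Jul 12: 878 on hand, pool $6,807.06 (≈ $7.7529 each)
Jul 13, sell 490: 490/878 × $6,807.06 → $3,798.92
Total COGS = $2,052.94 + $3,798.92 = $5,851.86
Ending inventory (cost pool remaining) = $3,008.14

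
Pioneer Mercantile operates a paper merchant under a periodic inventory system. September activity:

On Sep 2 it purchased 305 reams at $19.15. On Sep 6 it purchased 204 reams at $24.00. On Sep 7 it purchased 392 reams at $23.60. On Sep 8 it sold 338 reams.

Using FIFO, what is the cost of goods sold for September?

COGS = $6,632.75

Sep 8, 338 sold [FIFO — oldest first]: 305 @ $19.15 + 33 @ $24.00 = $6,632.75
Ending inventory: 171 @ $24.00 + 392 @ $23.60 = $13,355.20
Check: goods available $19,987.95 = COGS $6,632.75 + ending $13,355.20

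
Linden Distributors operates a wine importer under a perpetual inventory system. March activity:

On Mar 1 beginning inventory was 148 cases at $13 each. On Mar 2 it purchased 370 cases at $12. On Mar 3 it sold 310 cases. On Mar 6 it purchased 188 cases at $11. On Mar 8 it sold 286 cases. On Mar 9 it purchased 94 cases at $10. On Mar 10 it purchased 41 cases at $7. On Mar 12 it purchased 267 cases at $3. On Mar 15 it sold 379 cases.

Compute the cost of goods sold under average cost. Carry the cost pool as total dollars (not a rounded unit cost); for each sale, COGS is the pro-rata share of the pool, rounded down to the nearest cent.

After Mar 1: 148 on hand, pool $1,924.00 (≈ $13.0000 each)
After Mar 2: 518 on hand, pool $6,364.00 (≈ $12.2857 each)
Mar 3, sell 310: 310/518 × $6,364.00 → $3,808.57
After Mar 6: 396 on hand, pool $4,623.43 (≈ $11.6753 each)
Mar 8, sell 286: 286/396 × $4,623.43 → $3,339.14
After Mar 9: 204 on hand, pool $2,224.29 (≈ $10.9034 each)
After Mar 10: 245 on hand, pool $2,511.29 (≈ $10.2502 each)
After Mar 12: 512 on hand, pool $3,312.29 (≈ $6.4693 each)
Mar 15, sell 379: 379/512 × $3,312.29 → $2,451.87
Total COGS = $3,808.57 + $3,339.14 + $2,451.87 = $9,599.58
Ending inventory (cost pool remaining) = $860.42
Check: goods available $10,460.00 = COGS $9,599.58 + ending $860.42

COGS = $9,599.58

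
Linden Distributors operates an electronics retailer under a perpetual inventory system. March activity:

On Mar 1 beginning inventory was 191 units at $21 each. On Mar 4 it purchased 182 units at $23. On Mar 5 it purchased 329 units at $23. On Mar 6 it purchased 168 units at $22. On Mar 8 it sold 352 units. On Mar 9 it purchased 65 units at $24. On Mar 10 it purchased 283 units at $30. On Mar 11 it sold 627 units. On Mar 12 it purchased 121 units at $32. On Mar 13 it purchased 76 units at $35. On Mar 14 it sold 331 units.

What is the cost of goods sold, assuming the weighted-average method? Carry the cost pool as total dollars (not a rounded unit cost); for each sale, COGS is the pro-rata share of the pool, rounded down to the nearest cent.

COGS = $33,030.88

After Mar 1: 191 on hand, pool $4,011.00 (≈ $21.0000 each)
After Mar 4: 373 on hand, pool $8,197.00 (≈ $21.9759 each)
After Mar 5: 702 on hand, pool $15,764.00 (≈ $22.4558 each)
After Mar 6: 870 on hand, pool $19,460.00 (≈ $22.3678 each)
Mar 8, sell 352: 352/870 × $19,460.00 → $7,873.47
After Mar 9: 583 on hand, pool $13,146.53 (≈ $22.5498 each)
After Mar 10: 866 on hand, pool $21,636.53 (≈ $24.9844 each)
Mar 11, sell 627: 627/866 × $21,636.53 → $15,665.24
After Mar 12: 360 on hand, pool $9,843.29 (≈ $27.3425 each)
After Mar 13: 436 on hand, pool $12,503.29 (≈ $28.6773 each)
Mar 14, sell 331: 331/436 × $12,503.29 → $9,492.17
Total COGS = $7,873.47 + $15,665.24 + $9,492.17 = $33,030.88
Ending inventory (cost pool remaining) = $3,011.12
Check: goods available $36,042.00 = COGS $33,030.88 + ending $3,011.12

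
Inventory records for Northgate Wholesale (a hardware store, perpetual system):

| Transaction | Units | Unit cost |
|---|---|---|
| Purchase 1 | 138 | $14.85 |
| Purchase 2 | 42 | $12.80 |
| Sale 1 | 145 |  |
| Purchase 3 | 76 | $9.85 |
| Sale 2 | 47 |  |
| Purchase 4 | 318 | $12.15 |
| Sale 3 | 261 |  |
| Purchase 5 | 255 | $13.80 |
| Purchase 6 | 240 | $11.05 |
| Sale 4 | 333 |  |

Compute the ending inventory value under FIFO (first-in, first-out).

Ending inventory = $3,245.40

Sale 1 (145) [FIFO — oldest first]: 138 @ $14.85 + 7 @ $12.80 = $2,138.90
Sale 2 (47) [FIFO — oldest first]: 35 @ $12.80 + 12 @ $9.85 = $566.20
Sale 3 (261) [FIFO — oldest first]: 64 @ $9.85 + 197 @ $12.15 = $3,023.95
Sale 4 (333) [FIFO — oldest first]: 121 @ $12.15 + 212 @ $13.80 = $4,395.75
Total COGS = $2,138.90 + $566.20 + $3,023.95 + $4,395.75 = $10,124.80
Ending inventory: 43 @ $13.80 + 240 @ $11.05 = $3,245.40
Check: goods available $13,370.20 = COGS $10,124.80 + ending $3,245.40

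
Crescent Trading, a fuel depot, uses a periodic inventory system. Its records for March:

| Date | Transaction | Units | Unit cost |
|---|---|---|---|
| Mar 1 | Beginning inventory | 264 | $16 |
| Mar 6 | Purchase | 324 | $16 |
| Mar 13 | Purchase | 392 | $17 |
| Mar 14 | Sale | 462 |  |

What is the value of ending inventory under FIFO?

Mar 14, 462 sold [FIFO — oldest first]: 264 @ $16 + 198 @ $16 = $7,392
Ending inventory: 126 @ $16 + 392 @ $17 = $8,680

Ending inventory = $8,680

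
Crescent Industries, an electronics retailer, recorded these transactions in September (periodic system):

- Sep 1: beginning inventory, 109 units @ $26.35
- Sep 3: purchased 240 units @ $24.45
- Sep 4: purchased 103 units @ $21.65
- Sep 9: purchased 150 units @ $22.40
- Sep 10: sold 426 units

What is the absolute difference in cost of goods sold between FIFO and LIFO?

$587.40

FIFO COGS: 109 @ $26.35 + 240 @ $24.45 + 77 @ $21.65 = $10,407.20
LIFO COGS: 150 @ $22.40 + 103 @ $21.65 + 173 @ $24.45 = $9,819.80
Difference = |$10,407.20 − $9,819.80| = $587.40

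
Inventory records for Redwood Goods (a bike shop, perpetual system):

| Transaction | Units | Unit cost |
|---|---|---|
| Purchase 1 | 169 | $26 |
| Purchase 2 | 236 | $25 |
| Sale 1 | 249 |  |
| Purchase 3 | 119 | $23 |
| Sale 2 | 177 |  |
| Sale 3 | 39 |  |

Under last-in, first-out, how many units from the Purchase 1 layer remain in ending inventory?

Sale 1 (249) [LIFO — newest first]: 236 @ $25 + 13 @ $26 = $6,238
Sale 2 (177) [LIFO — newest first]: 119 @ $23 + 58 @ $26 = $4,245
Sale 3 (39) [LIFO — newest first]: 39 @ $26 = $1,014
Total COGS = $6,238 + $4,245 + $1,014 = $11,497
Ending inventory: 59 @ $26 = $1,534

59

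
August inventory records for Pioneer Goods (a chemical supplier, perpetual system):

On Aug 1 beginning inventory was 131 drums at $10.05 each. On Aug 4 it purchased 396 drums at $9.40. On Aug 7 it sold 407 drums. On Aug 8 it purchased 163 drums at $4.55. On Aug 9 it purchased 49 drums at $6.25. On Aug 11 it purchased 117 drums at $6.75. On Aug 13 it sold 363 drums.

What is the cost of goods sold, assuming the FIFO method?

Aug 7, 407 sold [FIFO — oldest first]: 131 @ $10.05 + 276 @ $9.40 = $3,910.95
Aug 13, 363 sold [FIFO — oldest first]: 120 @ $9.40 + 163 @ $4.55 + 49 @ $6.25 + 31 @ $6.75 = $2,385.15
Total COGS = $3,910.95 + $2,385.15 = $6,296.10
Ending inventory: 86 @ $6.75 = $580.50
Check: goods available $6,876.60 = COGS $6,296.10 + ending $580.50

COGS = $6,296.10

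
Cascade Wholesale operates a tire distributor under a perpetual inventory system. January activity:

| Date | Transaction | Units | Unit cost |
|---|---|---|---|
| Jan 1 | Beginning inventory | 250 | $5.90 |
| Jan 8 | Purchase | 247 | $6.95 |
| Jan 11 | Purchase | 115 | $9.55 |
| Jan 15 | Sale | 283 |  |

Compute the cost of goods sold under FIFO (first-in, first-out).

Jan 15, 283 sold [FIFO — oldest first]: 250 @ $5.90 + 33 @ $6.95 = $1,704.35
Ending inventory: 214 @ $6.95 + 115 @ $9.55 = $2,585.55

COGS = $1,704.35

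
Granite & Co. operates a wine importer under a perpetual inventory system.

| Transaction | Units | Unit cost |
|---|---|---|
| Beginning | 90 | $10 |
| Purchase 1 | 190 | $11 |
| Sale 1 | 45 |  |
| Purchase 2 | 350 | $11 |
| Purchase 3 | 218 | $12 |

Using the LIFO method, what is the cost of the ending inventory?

Ending inventory = $8,961

Sale 1 (45) [LIFO — newest first]: 45 @ $11 = $495
Ending inventory: 90 @ $10 + 145 @ $11 + 350 @ $11 + 218 @ $12 = $8,961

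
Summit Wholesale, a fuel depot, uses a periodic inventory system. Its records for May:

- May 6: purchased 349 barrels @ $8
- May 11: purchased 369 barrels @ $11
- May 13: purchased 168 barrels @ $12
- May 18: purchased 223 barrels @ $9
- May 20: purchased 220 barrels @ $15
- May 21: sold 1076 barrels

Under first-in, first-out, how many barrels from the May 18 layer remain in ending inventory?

33

May 21, 1076 sold [FIFO — oldest first]: 349 @ $8 + 369 @ $11 + 168 @ $12 + 190 @ $9 = $10,577
Ending inventory: 33 @ $9 + 220 @ $15 = $3,597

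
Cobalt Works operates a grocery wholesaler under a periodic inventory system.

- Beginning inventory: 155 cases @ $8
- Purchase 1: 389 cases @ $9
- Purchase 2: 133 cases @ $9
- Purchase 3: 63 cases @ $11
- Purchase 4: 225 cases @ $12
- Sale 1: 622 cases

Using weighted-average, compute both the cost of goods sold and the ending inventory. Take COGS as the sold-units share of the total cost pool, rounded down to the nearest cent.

COGS = $6,014.38; ending inventory = $3,316.62

Sale 1, sell 622: 622/965 × $9,331.00 → $6,014.38
Ending inventory (cost pool remaining) = $3,316.62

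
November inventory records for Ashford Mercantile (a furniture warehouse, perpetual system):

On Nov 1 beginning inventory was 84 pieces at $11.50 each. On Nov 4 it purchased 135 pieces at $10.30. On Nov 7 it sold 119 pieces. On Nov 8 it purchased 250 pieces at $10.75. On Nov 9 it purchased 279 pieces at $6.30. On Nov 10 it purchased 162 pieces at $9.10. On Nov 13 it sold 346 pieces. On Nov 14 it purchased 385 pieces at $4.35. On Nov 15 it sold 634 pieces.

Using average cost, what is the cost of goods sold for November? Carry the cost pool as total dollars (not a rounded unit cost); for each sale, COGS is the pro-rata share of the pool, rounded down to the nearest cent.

After Nov 1: 84 on hand, pool $966.00 (≈ $11.5000 each)
After Nov 4: 219 on hand, pool $2,356.50 (≈ $10.7603 each)
Nov 7, sell 119: 119/219 × $2,356.50 → $1,280.47
After Nov 8: 350 on hand, pool $3,763.53 (≈ $10.7529 each)
After Nov 9: 629 on hand, pool $5,521.23 (≈ $8.7778 each)
After Nov 10: 791 on hand, pool $6,995.43 (≈ $8.8438 each)
Nov 13, sell 346: 346/791 × $6,995.43 → $3,059.94
After Nov 14: 830 on hand, pool $5,610.24 (≈ $6.7593 each)
Nov 15, sell 634: 634/830 × $5,610.24 → $4,285.41
Total COGS = $1,280.47 + $3,059.94 + $4,285.41 = $8,625.82
Ending inventory (cost pool remaining) = $1,324.83
Check: goods available $9,950.65 = COGS $8,625.82 + ending $1,324.83

COGS = $8,625.82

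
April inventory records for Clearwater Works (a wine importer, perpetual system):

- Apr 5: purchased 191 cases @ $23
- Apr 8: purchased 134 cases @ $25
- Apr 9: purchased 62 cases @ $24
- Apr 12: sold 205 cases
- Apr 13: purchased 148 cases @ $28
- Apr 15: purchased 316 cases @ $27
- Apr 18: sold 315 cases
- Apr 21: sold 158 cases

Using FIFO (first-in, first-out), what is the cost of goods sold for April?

COGS = $17,236

Apr 12, 205 sold [FIFO — oldest first]: 191 @ $23 + 14 @ $25 = $4,743
Apr 18, 315 sold [FIFO — oldest first]: 120 @ $25 + 62 @ $24 + 133 @ $28 = $8,212
Apr 21, 158 sold [FIFO — oldest first]: 15 @ $28 + 143 @ $27 = $4,281
Total COGS = $4,743 + $8,212 + $4,281 = $17,236
Ending inventory: 173 @ $27 = $4,671
Check: goods available $21,907 = COGS $17,236 + ending $4,671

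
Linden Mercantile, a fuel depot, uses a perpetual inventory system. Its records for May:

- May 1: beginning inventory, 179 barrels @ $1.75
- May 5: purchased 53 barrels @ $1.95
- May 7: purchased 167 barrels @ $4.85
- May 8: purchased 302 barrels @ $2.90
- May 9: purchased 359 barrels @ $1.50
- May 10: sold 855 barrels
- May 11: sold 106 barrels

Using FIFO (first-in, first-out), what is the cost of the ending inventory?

Ending inventory = $148.50

May 10, 855 sold [FIFO — oldest first]: 179 @ $1.75 + 53 @ $1.95 + 167 @ $4.85 + 302 @ $2.90 + 154 @ $1.50 = $2,333.35
May 11, 106 sold [FIFO — oldest first]: 106 @ $1.50 = $159.00
Total COGS = $2,333.35 + $159.00 = $2,492.35
Ending inventory: 99 @ $1.50 = $148.50
Check: goods available $2,640.85 = COGS $2,492.35 + ending $148.50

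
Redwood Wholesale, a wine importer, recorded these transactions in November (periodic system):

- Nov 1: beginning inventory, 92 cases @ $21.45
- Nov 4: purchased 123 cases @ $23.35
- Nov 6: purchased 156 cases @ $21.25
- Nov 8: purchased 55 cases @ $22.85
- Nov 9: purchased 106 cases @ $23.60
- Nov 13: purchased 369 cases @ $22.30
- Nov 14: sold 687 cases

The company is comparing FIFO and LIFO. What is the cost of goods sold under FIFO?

COGS = $15,375.30

FIFO COGS: 92 @ $21.45 + 123 @ $23.35 + 156 @ $21.25 + 55 @ $22.85 + 106 @ $23.60 + 155 @ $22.30 = $15,375.30
LIFO COGS: 369 @ $22.30 + 106 @ $23.60 + 55 @ $22.85 + 156 @ $21.25 + 1 @ $23.35 = $15,325.40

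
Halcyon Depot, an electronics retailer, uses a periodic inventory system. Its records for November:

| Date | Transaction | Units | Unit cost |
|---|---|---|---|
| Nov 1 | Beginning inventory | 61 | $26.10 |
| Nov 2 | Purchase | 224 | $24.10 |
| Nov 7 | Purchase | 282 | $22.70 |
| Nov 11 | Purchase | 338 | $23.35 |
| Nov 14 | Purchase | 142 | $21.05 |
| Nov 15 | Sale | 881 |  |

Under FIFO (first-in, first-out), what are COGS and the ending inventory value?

Nov 15, 881 sold [FIFO — oldest first]: 61 @ $26.10 + 224 @ $24.10 + 282 @ $22.70 + 314 @ $23.35 = $20,723.80
Ending inventory: 24 @ $23.35 + 142 @ $21.05 = $3,549.50

COGS = $20,723.80; ending inventory = $3,549.50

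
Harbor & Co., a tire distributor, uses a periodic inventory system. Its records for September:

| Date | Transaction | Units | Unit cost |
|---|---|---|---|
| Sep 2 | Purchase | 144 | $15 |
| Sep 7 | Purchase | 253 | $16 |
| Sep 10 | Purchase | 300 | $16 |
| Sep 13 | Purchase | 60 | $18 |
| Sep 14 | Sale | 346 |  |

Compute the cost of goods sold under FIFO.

COGS = $5,392

Sep 14, 346 sold [FIFO — oldest first]: 144 @ $15 + 202 @ $16 = $5,392
Ending inventory: 51 @ $16 + 300 @ $16 + 60 @ $18 = $6,696
Check: goods available $12,088 = COGS $5,392 + ending $6,696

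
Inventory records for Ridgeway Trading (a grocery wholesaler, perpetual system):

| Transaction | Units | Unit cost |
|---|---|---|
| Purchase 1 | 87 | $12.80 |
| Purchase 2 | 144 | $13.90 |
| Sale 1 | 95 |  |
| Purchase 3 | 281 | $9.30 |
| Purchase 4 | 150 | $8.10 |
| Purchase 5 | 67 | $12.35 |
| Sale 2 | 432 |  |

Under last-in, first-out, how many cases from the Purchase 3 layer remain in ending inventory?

Sale 1 (95) [LIFO — newest first]: 95 @ $13.90 = $1,320.50
Sale 2 (432) [LIFO — newest first]: 67 @ $12.35 + 150 @ $8.10 + 215 @ $9.30 = $4,041.95
Total COGS = $1,320.50 + $4,041.95 = $5,362.45
Ending inventory: 87 @ $12.80 + 49 @ $13.90 + 66 @ $9.30 = $2,408.50
Check: goods available $7,770.95 = COGS $5,362.45 + ending $2,408.50

66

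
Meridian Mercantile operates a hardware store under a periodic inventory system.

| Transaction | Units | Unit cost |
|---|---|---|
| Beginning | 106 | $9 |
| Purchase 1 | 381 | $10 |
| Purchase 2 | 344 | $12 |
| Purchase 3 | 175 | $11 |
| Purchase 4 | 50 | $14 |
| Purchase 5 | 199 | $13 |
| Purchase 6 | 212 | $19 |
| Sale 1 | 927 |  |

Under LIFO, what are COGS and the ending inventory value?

COGS = $12,732; ending inventory = $5,400

Sale 1 (927) [LIFO — newest first]: 212 @ $19 + 199 @ $13 + 50 @ $14 + 175 @ $11 + 291 @ $12 = $12,732
Ending inventory: 106 @ $9 + 381 @ $10 + 53 @ $12 = $5,400
Check: goods available $18,132 = COGS $12,732 + ending $5,400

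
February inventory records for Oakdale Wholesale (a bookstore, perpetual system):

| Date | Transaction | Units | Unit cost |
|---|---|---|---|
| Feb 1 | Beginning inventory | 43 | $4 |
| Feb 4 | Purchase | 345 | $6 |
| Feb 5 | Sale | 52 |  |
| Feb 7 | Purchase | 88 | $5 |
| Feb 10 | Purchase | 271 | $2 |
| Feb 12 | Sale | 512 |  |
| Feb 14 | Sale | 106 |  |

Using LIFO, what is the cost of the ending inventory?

Feb 5, 52 sold [LIFO — newest first]: 52 @ $6 = $312
Feb 12, 512 sold [LIFO — newest first]: 271 @ $2 + 88 @ $5 + 153 @ $6 = $1,900
Feb 14, 106 sold [LIFO — newest first]: 106 @ $6 = $636
Total COGS = $312 + $1,900 + $636 = $2,848
Ending inventory: 43 @ $4 + 34 @ $6 = $376

Ending inventory = $376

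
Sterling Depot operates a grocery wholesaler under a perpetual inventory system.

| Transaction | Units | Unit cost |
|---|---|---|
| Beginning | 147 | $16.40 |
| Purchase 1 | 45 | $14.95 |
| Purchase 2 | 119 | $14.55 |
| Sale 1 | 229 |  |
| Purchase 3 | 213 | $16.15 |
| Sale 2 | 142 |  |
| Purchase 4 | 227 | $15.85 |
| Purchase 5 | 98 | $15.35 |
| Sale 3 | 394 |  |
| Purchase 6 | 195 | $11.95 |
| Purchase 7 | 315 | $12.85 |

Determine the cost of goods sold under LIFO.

Sale 1 (229) [LIFO — newest first]: 119 @ $14.55 + 45 @ $14.95 + 65 @ $16.40 = $3,470.20
Sale 2 (142) [LIFO — newest first]: 142 @ $16.15 = $2,293.30
Sale 3 (394) [LIFO — newest first]: 98 @ $15.35 + 227 @ $15.85 + 69 @ $16.15 = $6,216.60
Total COGS = $3,470.20 + $2,293.30 + $6,216.60 = $11,980.10
Ending inventory: 82 @ $16.40 + 2 @ $16.15 + 195 @ $11.95 + 315 @ $12.85 = $7,755.10
Check: goods available $19,735.20 = COGS $11,980.10 + ending $7,755.10

COGS = $11,980.10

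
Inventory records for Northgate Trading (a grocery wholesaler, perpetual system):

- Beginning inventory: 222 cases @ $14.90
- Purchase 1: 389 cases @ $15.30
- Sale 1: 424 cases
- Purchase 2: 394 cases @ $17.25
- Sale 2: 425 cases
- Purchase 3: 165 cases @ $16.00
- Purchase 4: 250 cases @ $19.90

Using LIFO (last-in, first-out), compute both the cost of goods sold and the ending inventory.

COGS = $13,731.60; ending inventory = $9,939.40

Sale 1 (424) [LIFO — newest first]: 389 @ $15.30 + 35 @ $14.90 = $6,473.20
Sale 2 (425) [LIFO — newest first]: 394 @ $17.25 + 31 @ $14.90 = $7,258.40
Total COGS = $6,473.20 + $7,258.40 = $13,731.60
Ending inventory: 156 @ $14.90 + 165 @ $16.00 + 250 @ $19.90 = $9,939.40
Check: goods available $23,671.00 = COGS $13,731.60 + ending $9,939.40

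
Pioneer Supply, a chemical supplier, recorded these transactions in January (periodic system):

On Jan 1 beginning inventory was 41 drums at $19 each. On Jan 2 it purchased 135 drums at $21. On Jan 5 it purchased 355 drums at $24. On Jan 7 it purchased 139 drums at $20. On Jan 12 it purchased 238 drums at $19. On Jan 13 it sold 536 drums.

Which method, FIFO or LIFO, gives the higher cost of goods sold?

FIFO COGS: 41 @ $19 + 135 @ $21 + 355 @ $24 + 5 @ $20 = $12,234
LIFO COGS: 238 @ $19 + 139 @ $20 + 159 @ $24 = $11,118

FIFO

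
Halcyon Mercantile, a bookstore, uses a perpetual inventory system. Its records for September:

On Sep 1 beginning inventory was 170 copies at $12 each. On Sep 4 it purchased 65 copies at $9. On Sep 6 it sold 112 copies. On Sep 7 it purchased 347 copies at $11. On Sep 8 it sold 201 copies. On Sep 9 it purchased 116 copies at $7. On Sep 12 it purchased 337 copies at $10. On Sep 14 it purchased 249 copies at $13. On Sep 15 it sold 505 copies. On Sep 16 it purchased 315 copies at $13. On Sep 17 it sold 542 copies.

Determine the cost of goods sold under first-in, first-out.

COGS = $14,849

Sep 6, 112 sold [FIFO — oldest first]: 112 @ $12 = $1,344
Sep 8, 201 sold [FIFO — oldest first]: 58 @ $12 + 65 @ $9 + 78 @ $11 = $2,139
Sep 15, 505 sold [FIFO — oldest first]: 269 @ $11 + 116 @ $7 + 120 @ $10 = $4,971
Sep 17, 542 sold [FIFO — oldest first]: 217 @ $10 + 249 @ $13 + 76 @ $13 = $6,395
Total COGS = $1,344 + $2,139 + $4,971 + $6,395 = $14,849
Ending inventory: 239 @ $13 = $3,107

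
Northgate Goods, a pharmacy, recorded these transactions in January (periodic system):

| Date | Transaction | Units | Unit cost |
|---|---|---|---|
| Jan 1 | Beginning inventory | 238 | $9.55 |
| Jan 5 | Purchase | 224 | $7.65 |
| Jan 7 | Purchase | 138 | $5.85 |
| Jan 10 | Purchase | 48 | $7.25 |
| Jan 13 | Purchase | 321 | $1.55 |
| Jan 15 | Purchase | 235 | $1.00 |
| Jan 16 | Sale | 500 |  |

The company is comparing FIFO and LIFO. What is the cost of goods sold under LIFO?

COGS = $645.75

FIFO COGS: 238 @ $9.55 + 224 @ $7.65 + 38 @ $5.85 = $4,208.80
LIFO COGS: 235 @ $1.00 + 265 @ $1.55 = $645.75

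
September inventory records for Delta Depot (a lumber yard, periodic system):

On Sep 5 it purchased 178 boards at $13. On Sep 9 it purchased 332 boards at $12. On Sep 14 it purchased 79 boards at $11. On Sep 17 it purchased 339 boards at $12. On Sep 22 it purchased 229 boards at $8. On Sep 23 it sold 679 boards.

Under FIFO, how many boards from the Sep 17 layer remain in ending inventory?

Sep 23, 679 sold [FIFO — oldest first]: 178 @ $13 + 332 @ $12 + 79 @ $11 + 90 @ $12 = $8,247
Ending inventory: 249 @ $12 + 229 @ $8 = $4,820

249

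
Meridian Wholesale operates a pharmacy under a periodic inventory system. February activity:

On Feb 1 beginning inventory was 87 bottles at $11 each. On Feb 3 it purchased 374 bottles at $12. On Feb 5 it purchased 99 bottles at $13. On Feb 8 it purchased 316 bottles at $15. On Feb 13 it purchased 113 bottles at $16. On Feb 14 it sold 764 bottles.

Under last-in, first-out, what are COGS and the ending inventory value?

Feb 14, 764 sold [LIFO — newest first]: 113 @ $16 + 316 @ $15 + 99 @ $13 + 236 @ $12 = $10,667
Ending inventory: 87 @ $11 + 138 @ $12 = $2,613

COGS = $10,667; ending inventory = $2,613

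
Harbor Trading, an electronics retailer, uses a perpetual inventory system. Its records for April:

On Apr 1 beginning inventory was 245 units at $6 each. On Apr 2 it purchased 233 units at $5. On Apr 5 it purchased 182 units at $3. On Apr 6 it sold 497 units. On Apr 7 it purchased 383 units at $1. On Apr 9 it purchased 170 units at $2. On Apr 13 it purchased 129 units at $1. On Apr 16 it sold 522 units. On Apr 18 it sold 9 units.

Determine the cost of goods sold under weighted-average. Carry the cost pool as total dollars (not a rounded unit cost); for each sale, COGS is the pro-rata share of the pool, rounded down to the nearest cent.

After Apr 1: 245 on hand, pool $1,470.00 (≈ $6.0000 each)
After Apr 2: 478 on hand, pool $2,635.00 (≈ $5.5126 each)
After Apr 5: 660 on hand, pool $3,181.00 (≈ $4.8197 each)
Apr 6, sell 497: 497/660 × $3,181.00 → $2,395.38
After Apr 7: 546 on hand, pool $1,168.62 (≈ $2.1403 each)
After Apr 9: 716 on hand, pool $1,508.62 (≈ $2.1070 each)
After Apr 13: 845 on hand, pool $1,637.62 (≈ $1.9380 each)
Apr 16, sell 522: 522/845 × $1,637.62 → $1,011.64
Apr 18, sell 9: 9/323 × $625.98 → $17.44
Total COGS = $2,395.38 + $1,011.64 + $17.44 = $3,424.46
Ending inventory (cost pool remaining) = $608.54

COGS = $3,424.46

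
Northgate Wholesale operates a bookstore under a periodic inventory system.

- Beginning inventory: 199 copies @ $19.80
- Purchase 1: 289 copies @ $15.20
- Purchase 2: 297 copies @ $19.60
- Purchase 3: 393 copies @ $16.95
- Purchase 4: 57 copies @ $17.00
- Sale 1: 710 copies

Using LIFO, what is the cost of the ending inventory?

Ending inventory = $9,058.20

Sale 1 (710) [LIFO — newest first]: 57 @ $17.00 + 393 @ $16.95 + 260 @ $19.60 = $12,726.35
Ending inventory: 199 @ $19.80 + 289 @ $15.20 + 37 @ $19.60 = $9,058.20
Check: goods available $21,784.55 = COGS $12,726.35 + ending $9,058.20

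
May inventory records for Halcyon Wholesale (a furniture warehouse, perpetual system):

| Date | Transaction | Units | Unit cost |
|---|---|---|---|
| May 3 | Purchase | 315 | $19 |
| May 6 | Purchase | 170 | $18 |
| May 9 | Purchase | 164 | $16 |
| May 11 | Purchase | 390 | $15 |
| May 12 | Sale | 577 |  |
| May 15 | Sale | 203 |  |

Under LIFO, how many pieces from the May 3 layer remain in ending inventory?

May 12, 577 sold [LIFO — newest first]: 390 @ $15 + 164 @ $16 + 23 @ $18 = $8,888
May 15, 203 sold [LIFO — newest first]: 147 @ $18 + 56 @ $19 = $3,710
Total COGS = $8,888 + $3,710 = $12,598
Ending inventory: 259 @ $19 = $4,921

259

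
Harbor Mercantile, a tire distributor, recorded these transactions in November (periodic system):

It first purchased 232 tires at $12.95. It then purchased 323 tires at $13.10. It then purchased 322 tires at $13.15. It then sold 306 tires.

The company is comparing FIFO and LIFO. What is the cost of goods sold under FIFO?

COGS = $3,973.80

FIFO COGS: 232 @ $12.95 + 74 @ $13.10 = $3,973.80
LIFO COGS: 306 @ $13.15 = $4,023.90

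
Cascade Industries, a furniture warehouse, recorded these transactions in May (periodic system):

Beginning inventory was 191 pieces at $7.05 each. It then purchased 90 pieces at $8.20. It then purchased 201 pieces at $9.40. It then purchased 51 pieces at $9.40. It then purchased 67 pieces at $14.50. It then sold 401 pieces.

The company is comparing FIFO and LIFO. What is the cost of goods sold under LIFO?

FIFO COGS: 191 @ $7.05 + 90 @ $8.20 + 120 @ $9.40 = $3,212.55
LIFO COGS: 67 @ $14.50 + 51 @ $9.40 + 201 @ $9.40 + 82 @ $8.20 = $4,012.70

COGS = $4,012.70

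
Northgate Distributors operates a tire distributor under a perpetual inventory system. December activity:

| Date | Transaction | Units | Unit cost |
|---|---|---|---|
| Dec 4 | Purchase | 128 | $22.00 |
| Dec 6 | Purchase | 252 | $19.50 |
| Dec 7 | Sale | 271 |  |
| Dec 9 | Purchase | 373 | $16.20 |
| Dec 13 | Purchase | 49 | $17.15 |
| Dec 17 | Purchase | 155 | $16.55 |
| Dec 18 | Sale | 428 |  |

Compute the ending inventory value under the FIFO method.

Ending inventory = $4,280.40

Dec 7, 271 sold [FIFO — oldest first]: 128 @ $22.00 + 143 @ $19.50 = $5,604.50
Dec 18, 428 sold [FIFO — oldest first]: 109 @ $19.50 + 319 @ $16.20 = $7,293.30
Total COGS = $5,604.50 + $7,293.30 = $12,897.80
Ending inventory: 54 @ $16.20 + 49 @ $17.15 + 155 @ $16.55 = $4,280.40
Check: goods available $17,178.20 = COGS $12,897.80 + ending $4,280.40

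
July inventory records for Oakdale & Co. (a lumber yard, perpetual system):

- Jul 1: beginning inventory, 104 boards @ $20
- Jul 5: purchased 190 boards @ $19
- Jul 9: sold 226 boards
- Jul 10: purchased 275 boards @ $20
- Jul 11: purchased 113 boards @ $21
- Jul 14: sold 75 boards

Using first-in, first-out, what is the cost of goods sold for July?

Jul 9, 226 sold [FIFO — oldest first]: 104 @ $20 + 122 @ $19 = $4,398
Jul 14, 75 sold [FIFO — oldest first]: 68 @ $19 + 7 @ $20 = $1,432
Total COGS = $4,398 + $1,432 = $5,830
Ending inventory: 268 @ $20 + 113 @ $21 = $7,733

COGS = $5,830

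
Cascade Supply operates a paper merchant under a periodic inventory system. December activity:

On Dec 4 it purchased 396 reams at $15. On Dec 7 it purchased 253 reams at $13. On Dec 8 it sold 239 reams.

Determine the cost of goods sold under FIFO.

Dec 8, 239 sold [FIFO — oldest first]: 239 @ $15 = $3,585
Ending inventory: 157 @ $15 + 253 @ $13 = $5,644
Check: goods available $9,229 = COGS $3,585 + ending $5,644

COGS = $3,585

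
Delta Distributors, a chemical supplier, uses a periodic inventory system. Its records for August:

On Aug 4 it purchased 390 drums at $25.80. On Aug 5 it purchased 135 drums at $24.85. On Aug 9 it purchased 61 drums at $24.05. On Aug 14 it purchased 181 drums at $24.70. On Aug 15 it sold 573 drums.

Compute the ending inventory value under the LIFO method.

Aug 15, 573 sold [LIFO — newest first]: 181 @ $24.70 + 61 @ $24.05 + 135 @ $24.85 + 196 @ $25.80 = $14,349.30
Ending inventory: 194 @ $25.80 = $5,005.20

Ending inventory = $5,005.20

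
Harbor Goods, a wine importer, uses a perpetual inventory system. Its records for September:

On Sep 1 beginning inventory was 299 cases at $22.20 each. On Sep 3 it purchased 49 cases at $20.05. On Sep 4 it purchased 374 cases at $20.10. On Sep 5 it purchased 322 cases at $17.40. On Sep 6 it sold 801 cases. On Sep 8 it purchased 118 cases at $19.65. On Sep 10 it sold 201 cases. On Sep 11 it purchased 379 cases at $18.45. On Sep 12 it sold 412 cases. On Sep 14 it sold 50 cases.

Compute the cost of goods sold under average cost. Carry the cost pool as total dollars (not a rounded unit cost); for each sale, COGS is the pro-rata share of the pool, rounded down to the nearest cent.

After Sep 1: 299 on hand, pool $6,637.80 (≈ $22.2000 each)
After Sep 3: 348 on hand, pool $7,620.25 (≈ $21.8973 each)
After Sep 4: 722 on hand, pool $15,137.65 (≈ $20.9663 each)
After Sep 5: 1044 on hand, pool $20,740.45 (≈ $19.8663 each)
Sep 6, sell 801: 801/1044 × $20,740.45 → $15,912.93
After Sep 8: 361 on hand, pool $7,146.22 (≈ $19.7956 each)
Sep 10, sell 201: 201/361 × $7,146.22 → $3,978.92
After Sep 11: 539 on hand, pool $10,159.85 (≈ $18.8494 each)
Sep 12, sell 412: 412/539 × $10,159.85 → $7,765.97
Sep 14, sell 50: 50/127 × $2,393.88 → $942.47
Total COGS = $15,912.93 + $3,978.92 + $7,765.97 + $942.47 = $28,600.29
Ending inventory (cost pool remaining) = $1,451.41

COGS = $28,600.29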